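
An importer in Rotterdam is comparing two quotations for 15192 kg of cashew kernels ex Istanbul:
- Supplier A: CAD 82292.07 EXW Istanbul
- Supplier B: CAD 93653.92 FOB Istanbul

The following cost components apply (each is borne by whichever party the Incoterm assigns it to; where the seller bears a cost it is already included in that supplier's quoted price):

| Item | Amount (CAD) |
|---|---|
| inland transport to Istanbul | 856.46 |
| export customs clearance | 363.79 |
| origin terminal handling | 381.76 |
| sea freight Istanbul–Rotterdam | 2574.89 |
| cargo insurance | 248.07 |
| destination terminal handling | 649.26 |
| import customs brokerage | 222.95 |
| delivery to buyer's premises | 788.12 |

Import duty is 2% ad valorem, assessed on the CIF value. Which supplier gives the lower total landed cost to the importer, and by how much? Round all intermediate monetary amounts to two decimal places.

Supplier A (EXW):
CIF value = EXW price + inland to port + export clearance + origin terminal + freight + insurance = 82292.07 + 856.46 + 363.79 + 381.76 + 2574.89 + 248.07 = 86717.04
Import duty = 86717.04 × 2% = 1734.34
Buyer bears (A): 856.46 + 363.79 + 381.76 + 2574.89 + 248.07 + 649.26 + 222.95 + 788.12 = 6085.30
Landed cost (A) = invoice 82292.07 + 6085.30 + duty 1734.34 = 90111.71
Supplier B (FOB):
CIF value = FOB price + freight + insurance = 93653.92 + 2574.89 + 248.07 = 96476.88
Import duty = 96476.88 × 2% = 1929.54
Buyer bears (B): 2574.89 + 248.07 + 649.26 + 222.95 + 788.12 = 4483.29
Landed cost (B) = invoice 93653.92 + 4483.29 + duty 1929.54 = 100066.75
Difference = |90111.71 − 100066.75| = 9955.04

Supplier A is cheaper by CAD 9955.04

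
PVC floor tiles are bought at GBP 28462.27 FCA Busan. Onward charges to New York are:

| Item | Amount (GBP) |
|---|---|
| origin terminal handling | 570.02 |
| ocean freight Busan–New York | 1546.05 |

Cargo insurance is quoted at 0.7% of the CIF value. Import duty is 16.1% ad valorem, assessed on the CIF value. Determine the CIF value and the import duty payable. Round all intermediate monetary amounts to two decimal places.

Let C be the CIF value. C = FCA price + pre-shipment costs + freight + 0.7% × C
C − 0.7% × C = 28462.27 + 570.02 + 1546.05
0.993 × C = 30578.34
C = 30578.34 / 0.993 = 30793.90
Insurance premium = 0.7% × 30793.90 = 215.56
Import duty = 30793.90 × 16.1% = 4957.82

CIF value: GBP 30793.90; import duty: GBP 4957.82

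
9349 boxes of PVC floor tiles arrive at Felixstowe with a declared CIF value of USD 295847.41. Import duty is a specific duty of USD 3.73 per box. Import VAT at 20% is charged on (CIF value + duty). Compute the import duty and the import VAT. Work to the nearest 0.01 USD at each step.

Import duty = 9349 × 3.73 = 34871.77
VAT base = CIF + duty = 295847.41 + 34871.77 = 330719.18
Import VAT = 330719.18 × 20% = 66143.84

Import duty: USD 34871.77; import VAT: USD 66143.84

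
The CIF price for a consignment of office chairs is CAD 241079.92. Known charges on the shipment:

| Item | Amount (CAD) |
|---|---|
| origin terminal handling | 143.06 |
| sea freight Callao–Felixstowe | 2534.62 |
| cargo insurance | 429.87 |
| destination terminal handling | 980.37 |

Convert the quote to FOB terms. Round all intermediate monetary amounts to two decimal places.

FOB price: CAD 238115.43

Not relevant to the conversion: origin terminal — on the seller under both CIF and FOB; already in the CIF price and stays in the FOB price. destination terminal — on the buyer under both terms; not part of either seller's price.
From CIF to FOB, the seller no longer bears: freight, insurance.
FOB price = 241079.92 − 2534.62 − 429.87 = 238115.43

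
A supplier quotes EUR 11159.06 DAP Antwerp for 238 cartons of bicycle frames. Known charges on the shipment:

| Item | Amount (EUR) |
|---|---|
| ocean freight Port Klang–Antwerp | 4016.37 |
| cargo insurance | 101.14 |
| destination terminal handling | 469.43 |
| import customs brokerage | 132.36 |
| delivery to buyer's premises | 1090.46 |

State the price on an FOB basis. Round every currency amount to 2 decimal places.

Not relevant to the conversion: brokerage — on the buyer under both terms; not part of either seller's price.
From DAP to FOB, the seller no longer bears: freight, insurance, destination terminal, delivery.
FOB price = 11159.06 − 4016.37 − 101.14 − 469.43 − 1090.46 = 5481.66

FOB price: EUR 5481.66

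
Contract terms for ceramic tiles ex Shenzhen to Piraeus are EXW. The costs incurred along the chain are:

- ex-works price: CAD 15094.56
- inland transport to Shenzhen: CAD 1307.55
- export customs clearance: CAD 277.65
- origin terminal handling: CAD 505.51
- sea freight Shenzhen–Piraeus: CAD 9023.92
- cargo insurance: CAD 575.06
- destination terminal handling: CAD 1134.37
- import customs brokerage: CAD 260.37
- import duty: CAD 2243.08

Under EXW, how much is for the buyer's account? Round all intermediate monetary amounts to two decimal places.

EXW: the seller makes goods available at their premises; the buyer bears all onward costs.
Seller's account: goods 15094.56 = 15094.56
Buyer's account: inland to port 1307.55 + export clearance 277.65 + origin terminal 505.51 + freight 9023.92 + insurance 575.06 + destination terminal 1134.37 + brokerage 260.37 + duty 2243.08 = 15327.51

Buyer's account: CAD 15327.51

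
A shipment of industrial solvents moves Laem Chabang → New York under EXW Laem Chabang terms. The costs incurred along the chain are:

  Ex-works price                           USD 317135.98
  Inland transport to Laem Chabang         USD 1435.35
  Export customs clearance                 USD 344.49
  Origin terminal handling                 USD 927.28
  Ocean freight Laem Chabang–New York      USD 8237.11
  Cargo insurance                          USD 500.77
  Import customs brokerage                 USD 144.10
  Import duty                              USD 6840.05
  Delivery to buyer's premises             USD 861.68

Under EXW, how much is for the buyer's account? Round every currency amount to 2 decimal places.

EXW: the seller makes goods available at their premises; the buyer bears all onward costs.
Seller's account: goods 317135.98 = 317135.98
Buyer's account: inland to port 1435.35 + export clearance 344.49 + origin terminal 927.28 + freight 8237.11 + insurance 500.77 + brokerage 144.10 + duty 6840.05 + delivery 861.68 = 19290.83

Buyer's account: USD 19290.83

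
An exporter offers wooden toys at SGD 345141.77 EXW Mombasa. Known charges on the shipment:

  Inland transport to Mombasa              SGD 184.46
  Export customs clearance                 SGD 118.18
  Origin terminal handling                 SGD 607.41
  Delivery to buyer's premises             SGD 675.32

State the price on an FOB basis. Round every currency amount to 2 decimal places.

FOB price: SGD 346051.82

Not relevant to the conversion: delivery — on the buyer under both terms; not part of either seller's price.
From EXW to FOB, the seller additionally bears: inland to port, export clearance, origin terminal.
FOB price = 345141.77 + 184.46 + 118.18 + 607.41 = 346051.82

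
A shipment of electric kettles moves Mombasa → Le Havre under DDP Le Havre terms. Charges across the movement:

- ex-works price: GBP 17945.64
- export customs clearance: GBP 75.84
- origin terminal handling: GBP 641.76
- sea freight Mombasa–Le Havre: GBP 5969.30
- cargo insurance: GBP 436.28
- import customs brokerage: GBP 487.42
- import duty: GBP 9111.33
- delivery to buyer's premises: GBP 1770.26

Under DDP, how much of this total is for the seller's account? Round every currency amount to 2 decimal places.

DDP: the seller bears all costs including import duty.
Seller's account: goods 17945.64 + export clearance 75.84 + origin terminal 641.76 + freight 5969.30 + insurance 436.28 + brokerage 487.42 + duty 9111.33 + delivery 1770.26 = 36437.83
Buyer's account: 0.00

Seller's account: GBP 36437.83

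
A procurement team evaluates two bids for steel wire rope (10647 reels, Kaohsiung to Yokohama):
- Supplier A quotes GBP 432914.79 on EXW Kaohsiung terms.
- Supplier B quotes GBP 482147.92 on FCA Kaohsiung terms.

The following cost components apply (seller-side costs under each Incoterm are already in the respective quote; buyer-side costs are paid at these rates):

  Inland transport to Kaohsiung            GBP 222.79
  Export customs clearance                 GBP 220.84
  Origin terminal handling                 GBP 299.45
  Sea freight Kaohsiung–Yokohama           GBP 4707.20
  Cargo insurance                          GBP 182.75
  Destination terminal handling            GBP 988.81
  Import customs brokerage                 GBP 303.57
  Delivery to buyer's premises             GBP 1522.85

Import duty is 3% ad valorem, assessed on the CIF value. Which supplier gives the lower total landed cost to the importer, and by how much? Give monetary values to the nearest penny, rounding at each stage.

Supplier A (EXW):
CIF value = EXW price + inland to port + export clearance + origin terminal + freight + insurance = 432914.79 + 222.79 + 220.84 + 299.45 + 4707.20 + 182.75 = 438547.82
Import duty = 438547.82 × 3% = 13156.43
Buyer bears (A): 222.79 + 220.84 + 299.45 + 4707.20 + 182.75 + 988.81 + 303.57 + 1522.85 = 8448.26
Landed cost (A) = invoice 432914.79 + 8448.26 + duty 13156.43 = 454519.48
Supplier B (FCA):
CIF value = FCA price + origin terminal + freight + insurance = 482147.92 + 299.45 + 4707.20 + 182.75 = 487337.32
Import duty = 487337.32 × 3% = 14620.12
Buyer bears (B): 299.45 + 4707.20 + 182.75 + 988.81 + 303.57 + 1522.85 = 8004.63
Landed cost (B) = invoice 482147.92 + 8004.63 + duty 14620.12 = 504772.67
Difference = |454519.48 − 504772.67| = 50253.19

Supplier A is cheaper by GBP 50253.19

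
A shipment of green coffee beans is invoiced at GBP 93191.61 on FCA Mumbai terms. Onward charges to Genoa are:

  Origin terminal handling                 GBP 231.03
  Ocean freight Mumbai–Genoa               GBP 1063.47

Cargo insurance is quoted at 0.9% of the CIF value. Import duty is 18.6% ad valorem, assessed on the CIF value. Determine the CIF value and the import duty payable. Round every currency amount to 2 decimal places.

Let C be the CIF value. C = FCA price + pre-shipment costs + freight + 0.9% × C
C − 0.9% × C = 93191.61 + 231.03 + 1063.47
0.991 × C = 94486.11
C = 94486.11 / 0.991 = 95344.21
Insurance premium = 0.9% × 95344.21 = 858.10
Import duty = 95344.21 × 18.6% = 17734.02

CIF value: GBP 95344.21; import duty: GBP 17734.02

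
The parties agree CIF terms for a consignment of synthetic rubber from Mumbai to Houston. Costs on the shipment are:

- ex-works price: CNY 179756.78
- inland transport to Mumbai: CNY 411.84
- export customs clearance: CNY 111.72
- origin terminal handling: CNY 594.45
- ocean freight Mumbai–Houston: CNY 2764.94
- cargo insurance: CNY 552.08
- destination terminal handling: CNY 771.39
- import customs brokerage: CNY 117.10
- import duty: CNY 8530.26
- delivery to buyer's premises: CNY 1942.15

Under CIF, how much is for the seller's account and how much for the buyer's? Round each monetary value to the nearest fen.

CIF: the seller pays costs through ocean freight and marine insurance to the destination port.
Seller's account: goods 179756.78 + inland to port 411.84 + export clearance 111.72 + origin terminal 594.45 + freight 2764.94 + insurance 552.08 = 184191.81
Buyer's account: destination terminal 771.39 + brokerage 117.10 + duty 8530.26 + delivery 1942.15 = 11360.90

Seller: CNY 184191.81; buyer: CNY 11360.90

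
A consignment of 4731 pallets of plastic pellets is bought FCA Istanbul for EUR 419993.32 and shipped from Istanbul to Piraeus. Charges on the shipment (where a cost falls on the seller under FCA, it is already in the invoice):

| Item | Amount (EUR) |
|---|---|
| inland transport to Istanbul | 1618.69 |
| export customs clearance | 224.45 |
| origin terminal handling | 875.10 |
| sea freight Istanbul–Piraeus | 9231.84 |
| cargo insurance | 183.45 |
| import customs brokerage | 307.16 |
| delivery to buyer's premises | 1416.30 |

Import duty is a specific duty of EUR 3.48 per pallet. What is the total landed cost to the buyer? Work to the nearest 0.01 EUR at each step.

Total landed cost: EUR 448471.05

FCA: the seller delivers export-cleared goods to the carrier; the buyer bears costs from that point.
Already in the invoice (seller's account under FCA): inland to port, export clearance — exclude.
CIF value = FCA price + origin terminal + freight + insurance = 419993.32 + 875.10 + 9231.84 + 183.45 = 430283.71
Import duty = 4731 × 3.48 = 16463.88
Buyer bears: origin terminal 875.10 + freight 9231.84 + insurance 183.45 + brokerage 307.16 + delivery 1416.30 + duty 16463.88 = 28477.73
Landed cost = invoice 419993.32 + 28477.73 = 448471.05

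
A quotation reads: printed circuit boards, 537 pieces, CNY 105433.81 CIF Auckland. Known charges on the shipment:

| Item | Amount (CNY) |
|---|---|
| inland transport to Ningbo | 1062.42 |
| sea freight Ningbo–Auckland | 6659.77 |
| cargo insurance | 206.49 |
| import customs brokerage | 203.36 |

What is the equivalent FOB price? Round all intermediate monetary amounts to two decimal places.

Not relevant to the conversion: inland to port — on the seller under both CIF and FOB; already in the CIF price and stays in the FOB price. brokerage — on the buyer under both terms; not part of either seller's price.
From CIF to FOB, the seller no longer bears: freight, insurance.
FOB price = 105433.81 − 6659.77 − 206.49 = 98567.55

FOB price: CNY 98567.55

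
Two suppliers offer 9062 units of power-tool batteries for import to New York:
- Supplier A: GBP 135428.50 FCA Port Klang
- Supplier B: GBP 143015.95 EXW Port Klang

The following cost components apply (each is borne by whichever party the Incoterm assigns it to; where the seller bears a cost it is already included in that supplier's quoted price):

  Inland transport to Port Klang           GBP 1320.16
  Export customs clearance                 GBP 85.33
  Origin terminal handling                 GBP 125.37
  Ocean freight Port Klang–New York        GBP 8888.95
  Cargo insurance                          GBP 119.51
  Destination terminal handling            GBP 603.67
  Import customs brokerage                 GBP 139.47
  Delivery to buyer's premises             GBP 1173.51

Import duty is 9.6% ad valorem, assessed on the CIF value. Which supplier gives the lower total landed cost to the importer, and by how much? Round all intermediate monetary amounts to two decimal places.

Supplier A is cheaper by GBP 9856.27

Supplier A (FCA):
CIF value = FCA price + origin terminal + freight + insurance = 135428.50 + 125.37 + 8888.95 + 119.51 = 144562.33
Import duty = 144562.33 × 9.6% = 13877.98
Buyer bears (A): 125.37 + 8888.95 + 119.51 + 603.67 + 139.47 + 1173.51 = 11050.48
Landed cost (A) = invoice 135428.50 + 11050.48 + duty 13877.98 = 160356.96
Supplier B (EXW):
CIF value = EXW price + inland to port + export clearance + origin terminal + freight + insurance = 143015.95 + 1320.16 + 85.33 + 125.37 + 8888.95 + 119.51 = 153555.27
Import duty = 153555.27 × 9.6% = 14741.31
Buyer bears (B): 1320.16 + 85.33 + 125.37 + 8888.95 + 119.51 + 603.67 + 139.47 + 1173.51 = 12455.97
Landed cost (B) = invoice 143015.95 + 12455.97 + duty 14741.31 = 170213.23
Difference = |160356.96 − 170213.23| = 9856.27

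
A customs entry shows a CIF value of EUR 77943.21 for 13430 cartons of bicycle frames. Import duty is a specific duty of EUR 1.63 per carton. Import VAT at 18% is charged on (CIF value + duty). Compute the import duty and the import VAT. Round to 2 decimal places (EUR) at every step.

Import duty: EUR 21890.90; import VAT: EUR 17970.14

Import duty = 13430 × 1.63 = 21890.90
VAT base = CIF + duty = 77943.21 + 21890.90 = 99834.11
Import VAT = 99834.11 × 18% = 17970.14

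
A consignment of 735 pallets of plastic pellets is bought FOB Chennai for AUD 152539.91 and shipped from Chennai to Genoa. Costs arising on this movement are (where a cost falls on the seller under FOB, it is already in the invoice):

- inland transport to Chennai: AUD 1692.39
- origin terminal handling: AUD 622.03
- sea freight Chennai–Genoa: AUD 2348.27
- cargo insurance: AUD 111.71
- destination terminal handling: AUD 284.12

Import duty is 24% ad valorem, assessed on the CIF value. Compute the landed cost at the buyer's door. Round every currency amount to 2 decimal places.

FOB: the seller bears costs until goods are on board at the origin port; the buyer bears freight, insurance and all costs thereafter.
Already in the invoice (seller's account under FOB): inland to port, origin terminal — exclude.
CIF value = FOB price + freight + insurance = 152539.91 + 2348.27 + 111.71 = 154999.89
Import duty = 154999.89 × 24% = 37199.97
Buyer bears: freight 2348.27 + insurance 111.71 + destination terminal 284.12 + duty 37199.97 = 39944.07
Landed cost = invoice 152539.91 + 39944.07 = 192483.98

Total landed cost: AUD 192483.98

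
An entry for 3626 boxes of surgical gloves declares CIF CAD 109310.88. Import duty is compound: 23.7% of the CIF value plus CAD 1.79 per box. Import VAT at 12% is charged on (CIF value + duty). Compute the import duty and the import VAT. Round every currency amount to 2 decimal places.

Import duty: CAD 32397.22; import VAT: CAD 17004.97

Ad valorem component: 109310.88 × 23.7% = 25906.68
Specific component: 3626 × 1.79 = 6490.54
Import duty = 25906.68 + 6490.54 = 32397.22
VAT base = CIF + duty = 109310.88 + 32397.22 = 141708.10
Import VAT = 141708.10 × 12% = 17004.97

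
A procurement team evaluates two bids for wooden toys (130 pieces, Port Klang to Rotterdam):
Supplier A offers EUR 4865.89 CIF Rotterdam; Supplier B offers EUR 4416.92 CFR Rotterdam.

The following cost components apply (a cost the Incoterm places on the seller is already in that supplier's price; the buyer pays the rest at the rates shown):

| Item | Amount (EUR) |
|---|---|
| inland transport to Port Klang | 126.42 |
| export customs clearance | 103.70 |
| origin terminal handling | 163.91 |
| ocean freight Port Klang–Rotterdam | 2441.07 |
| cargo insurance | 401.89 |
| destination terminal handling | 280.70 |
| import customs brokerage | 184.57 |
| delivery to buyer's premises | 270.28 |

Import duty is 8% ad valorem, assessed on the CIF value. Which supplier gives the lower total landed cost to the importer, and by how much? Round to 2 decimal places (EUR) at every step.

Supplier B is cheaper by EUR 50.85

Supplier A (CIF):
The CIF price already equals the CIF value: 4865.89
Import duty = 4865.89 × 8% = 389.27
Buyer bears (A): 280.70 + 184.57 + 270.28 = 735.55
Landed cost (A) = invoice 4865.89 + 735.55 + duty 389.27 = 5990.71
Supplier B (CFR):
CIF value = CFR price + insurance = 4416.92 + 401.89 = 4818.81
Import duty = 4818.81 × 8% = 385.50
Buyer bears (B): 401.89 + 280.70 + 184.57 + 270.28 = 1137.44
Landed cost (B) = invoice 4416.92 + 1137.44 + duty 385.50 = 5939.86
Difference = |5990.71 − 5939.86| = 50.85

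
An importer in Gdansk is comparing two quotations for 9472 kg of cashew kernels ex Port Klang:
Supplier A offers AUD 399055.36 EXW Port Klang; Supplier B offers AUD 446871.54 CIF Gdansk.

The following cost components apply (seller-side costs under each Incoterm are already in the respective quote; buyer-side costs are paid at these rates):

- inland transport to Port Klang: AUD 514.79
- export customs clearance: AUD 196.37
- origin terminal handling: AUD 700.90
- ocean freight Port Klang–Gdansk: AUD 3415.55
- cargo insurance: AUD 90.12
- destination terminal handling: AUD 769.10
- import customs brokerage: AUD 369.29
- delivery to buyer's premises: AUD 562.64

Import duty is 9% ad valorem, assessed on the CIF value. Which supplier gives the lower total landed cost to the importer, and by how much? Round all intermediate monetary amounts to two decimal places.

Supplier A (EXW):
CIF value = EXW price + inland to port + export clearance + origin terminal + freight + insurance = 399055.36 + 514.79 + 196.37 + 700.90 + 3415.55 + 90.12 = 403973.09
Import duty = 403973.09 × 9% = 36357.58
Buyer bears (A): 514.79 + 196.37 + 700.90 + 3415.55 + 90.12 + 769.10 + 369.29 + 562.64 = 6618.76
Landed cost (A) = invoice 399055.36 + 6618.76 + duty 36357.58 = 442031.70
Supplier B (CIF):
The CIF price already equals the CIF value: 446871.54
Import duty = 446871.54 × 9% = 40218.44
Buyer bears (B): 769.10 + 369.29 + 562.64 = 1701.03
Landed cost (B) = invoice 446871.54 + 1701.03 + duty 40218.44 = 488791.01
Difference = |442031.70 − 488791.01| = 46759.31

Supplier A is cheaper by AUD 46759.31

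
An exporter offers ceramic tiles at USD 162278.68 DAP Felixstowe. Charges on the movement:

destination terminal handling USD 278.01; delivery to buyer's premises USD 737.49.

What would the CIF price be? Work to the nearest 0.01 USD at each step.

From DAP to CIF, the seller no longer bears: destination terminal, delivery.
CIF price = 162278.68 − 278.01 − 737.49 = 161263.18

CIF price: USD 161263.18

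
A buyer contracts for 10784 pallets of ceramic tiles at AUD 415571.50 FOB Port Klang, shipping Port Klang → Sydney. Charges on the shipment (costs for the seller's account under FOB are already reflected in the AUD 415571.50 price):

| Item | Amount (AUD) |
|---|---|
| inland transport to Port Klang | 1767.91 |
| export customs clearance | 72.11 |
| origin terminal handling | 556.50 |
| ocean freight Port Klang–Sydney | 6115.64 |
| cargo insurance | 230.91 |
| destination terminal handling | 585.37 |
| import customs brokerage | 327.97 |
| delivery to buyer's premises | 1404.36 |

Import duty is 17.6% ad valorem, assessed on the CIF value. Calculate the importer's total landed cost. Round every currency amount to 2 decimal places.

Total landed cost: AUD 498493.33

FOB: the seller bears costs until goods are on board at the origin port; the buyer bears freight, insurance and all costs thereafter.
Already in the invoice (seller's account under FOB): inland to port, export clearance, origin terminal — exclude.
CIF value = FOB price + freight + insurance = 415571.50 + 6115.64 + 230.91 = 421918.05
Import duty = 421918.05 × 17.6% = 74257.58
Buyer bears: freight 6115.64 + insurance 230.91 + destination terminal 585.37 + brokerage 327.97 + delivery 1404.36 + duty 74257.58 = 82921.83
Landed cost = invoice 415571.50 + 82921.83 = 498493.33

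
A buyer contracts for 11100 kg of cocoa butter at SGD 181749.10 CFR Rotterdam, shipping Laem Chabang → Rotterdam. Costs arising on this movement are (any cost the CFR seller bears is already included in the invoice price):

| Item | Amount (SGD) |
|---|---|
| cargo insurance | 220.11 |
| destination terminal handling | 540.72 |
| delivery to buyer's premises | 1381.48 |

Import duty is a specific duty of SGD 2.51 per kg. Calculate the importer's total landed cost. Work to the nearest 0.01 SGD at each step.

CFR: the seller pays costs through ocean freight to the destination port, but not insurance.
CIF value = CFR price + insurance = 181749.10 + 220.11 = 181969.21
Import duty = 11100 × 2.51 = 27861.00
Buyer bears: insurance 220.11 + destination terminal 540.72 + delivery 1381.48 + duty 27861.00 = 30003.31
Landed cost = invoice 181749.10 + 30003.31 = 211752.41

Total landed cost: SGD 211752.41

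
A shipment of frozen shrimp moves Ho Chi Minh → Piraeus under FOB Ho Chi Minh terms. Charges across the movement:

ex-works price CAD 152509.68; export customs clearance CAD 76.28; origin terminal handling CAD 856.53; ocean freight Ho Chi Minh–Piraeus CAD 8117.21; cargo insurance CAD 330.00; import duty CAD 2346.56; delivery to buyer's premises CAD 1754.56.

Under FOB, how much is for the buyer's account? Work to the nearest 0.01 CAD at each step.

Buyer's account: CAD 12548.33

FOB: the seller bears costs until goods are on board at the origin port; the buyer bears freight, insurance and all costs thereafter.
Seller's account: goods 152509.68 + export clearance 76.28 + origin terminal 856.53 = 153442.49
Buyer's account: freight 8117.21 + insurance 330.00 + duty 2346.56 + delivery 1754.56 = 12548.33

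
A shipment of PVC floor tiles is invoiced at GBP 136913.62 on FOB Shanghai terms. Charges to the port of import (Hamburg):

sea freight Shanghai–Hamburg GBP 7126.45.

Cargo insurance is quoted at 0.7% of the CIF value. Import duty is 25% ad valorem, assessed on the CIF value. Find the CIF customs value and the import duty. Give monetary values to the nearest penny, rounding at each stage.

CIF value: GBP 145055.46; import duty: GBP 36263.87

Let C be the CIF value. C = FOB price + freight + 0.7% × C
C − 0.7% × C = 136913.62 + 7126.45
0.993 × C = 144040.07
C = 144040.07 / 0.993 = 145055.46
Insurance premium = 0.7% × 145055.46 = 1015.39
Import duty = 145055.46 × 25% = 36263.87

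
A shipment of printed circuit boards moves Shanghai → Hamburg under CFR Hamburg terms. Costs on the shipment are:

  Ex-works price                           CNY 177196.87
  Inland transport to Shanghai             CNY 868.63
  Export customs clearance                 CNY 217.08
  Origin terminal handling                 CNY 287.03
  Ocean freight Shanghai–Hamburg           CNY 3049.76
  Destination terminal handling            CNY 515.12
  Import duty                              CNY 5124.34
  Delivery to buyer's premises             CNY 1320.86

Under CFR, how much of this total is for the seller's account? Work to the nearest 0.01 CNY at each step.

CFR: the seller pays costs through ocean freight to the destination port, but not insurance.
Seller's account: goods 177196.87 + inland to port 868.63 + export clearance 217.08 + origin terminal 287.03 + freight 3049.76 = 181619.37
Buyer's account: destination terminal 515.12 + duty 5124.34 + delivery 1320.86 = 6960.32

Seller's account: CNY 181619.37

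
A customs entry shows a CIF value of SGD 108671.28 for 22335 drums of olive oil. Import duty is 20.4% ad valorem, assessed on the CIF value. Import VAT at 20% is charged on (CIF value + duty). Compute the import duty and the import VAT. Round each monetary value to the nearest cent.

Import duty = 108671.28 × 20.4% = 22168.94
VAT base = CIF + duty = 108671.28 + 22168.94 = 130840.22
Import VAT = 130840.22 × 20% = 26168.04

Import duty: SGD 22168.94; import VAT: SGD 26168.04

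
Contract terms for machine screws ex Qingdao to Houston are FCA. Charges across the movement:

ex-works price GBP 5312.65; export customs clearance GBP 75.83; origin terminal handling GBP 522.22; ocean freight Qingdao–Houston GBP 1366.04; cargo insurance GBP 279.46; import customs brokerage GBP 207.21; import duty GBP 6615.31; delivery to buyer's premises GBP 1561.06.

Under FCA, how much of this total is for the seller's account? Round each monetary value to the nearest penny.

Seller's account: GBP 5388.48

FCA: the seller delivers export-cleared goods to the carrier; the buyer bears costs from that point.
Seller's account: goods 5312.65 + export clearance 75.83 = 5388.48
Buyer's account: origin terminal 522.22 + freight 1366.04 + insurance 279.46 + brokerage 207.21 + duty 6615.31 + delivery 1561.06 = 10551.30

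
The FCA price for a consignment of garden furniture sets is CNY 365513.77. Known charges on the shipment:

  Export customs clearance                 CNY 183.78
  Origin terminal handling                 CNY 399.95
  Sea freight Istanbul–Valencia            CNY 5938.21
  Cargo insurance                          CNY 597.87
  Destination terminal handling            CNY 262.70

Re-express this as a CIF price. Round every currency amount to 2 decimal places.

Not relevant to the conversion: export clearance — on the seller under both FCA and CIF; already in the FCA price and stays in the CIF price. destination terminal — on the buyer under both terms; not part of either seller's price.
From FCA to CIF, the seller additionally bears: origin terminal, freight, insurance.
CIF price = 365513.77 + 399.95 + 5938.21 + 597.87 = 372449.80

CIF price: CNY 372449.80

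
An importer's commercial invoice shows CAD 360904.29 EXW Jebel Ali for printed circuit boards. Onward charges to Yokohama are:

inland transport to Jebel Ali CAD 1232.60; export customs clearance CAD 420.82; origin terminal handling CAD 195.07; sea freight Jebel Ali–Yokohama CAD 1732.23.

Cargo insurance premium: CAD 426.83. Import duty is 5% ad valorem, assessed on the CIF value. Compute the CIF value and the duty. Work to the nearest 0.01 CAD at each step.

CIF value: CAD 364911.84; import duty: CAD 18245.59

CIF = EXW price + pre-shipment costs + freight + insurance
CIF = 360904.29 + 1232.60 + 420.82 + 195.07 + 1732.23 + 426.83 = 364911.84
Import duty = 364911.84 × 5% = 18245.59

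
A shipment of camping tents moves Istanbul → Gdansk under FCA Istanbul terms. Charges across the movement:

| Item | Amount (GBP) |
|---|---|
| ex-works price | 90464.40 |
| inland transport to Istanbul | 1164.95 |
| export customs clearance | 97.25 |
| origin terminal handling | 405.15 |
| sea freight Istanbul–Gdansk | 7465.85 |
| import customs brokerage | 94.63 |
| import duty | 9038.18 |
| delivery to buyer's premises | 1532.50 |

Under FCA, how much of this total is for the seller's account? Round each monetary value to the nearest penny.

Seller's account: GBP 91726.60

FCA: the seller delivers export-cleared goods to the carrier; the buyer bears costs from that point.
Seller's account: goods 90464.40 + inland to port 1164.95 + export clearance 97.25 = 91726.60
Buyer's account: origin terminal 405.15 + freight 7465.85 + brokerage 94.63 + duty 9038.18 + delivery 1532.50 = 18536.31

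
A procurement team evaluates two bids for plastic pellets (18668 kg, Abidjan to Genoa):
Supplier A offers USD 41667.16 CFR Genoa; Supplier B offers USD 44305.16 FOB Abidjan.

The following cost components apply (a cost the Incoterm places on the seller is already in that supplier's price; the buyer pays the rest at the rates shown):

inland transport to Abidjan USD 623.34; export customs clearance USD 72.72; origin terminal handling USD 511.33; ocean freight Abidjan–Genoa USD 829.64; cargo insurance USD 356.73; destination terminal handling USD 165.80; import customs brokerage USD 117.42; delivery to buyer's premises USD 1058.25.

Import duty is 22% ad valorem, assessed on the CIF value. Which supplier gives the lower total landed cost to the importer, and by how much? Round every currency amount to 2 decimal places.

Supplier A is cheaper by USD 4230.52

Supplier A (CFR):
CIF value = CFR price + insurance = 41667.16 + 356.73 = 42023.89
Import duty = 42023.89 × 22% = 9245.26
Buyer bears (A): 356.73 + 165.80 + 117.42 + 1058.25 = 1698.20
Landed cost (A) = invoice 41667.16 + 1698.20 + duty 9245.26 = 52610.62
Supplier B (FOB):
CIF value = FOB price + freight + insurance = 44305.16 + 829.64 + 356.73 = 45491.53
Import duty = 45491.53 × 22% = 10008.14
Buyer bears (B): 829.64 + 356.73 + 165.80 + 117.42 + 1058.25 = 2527.84
Landed cost (B) = invoice 44305.16 + 2527.84 + duty 10008.14 = 56841.14
Difference = |52610.62 − 56841.14| = 4230.52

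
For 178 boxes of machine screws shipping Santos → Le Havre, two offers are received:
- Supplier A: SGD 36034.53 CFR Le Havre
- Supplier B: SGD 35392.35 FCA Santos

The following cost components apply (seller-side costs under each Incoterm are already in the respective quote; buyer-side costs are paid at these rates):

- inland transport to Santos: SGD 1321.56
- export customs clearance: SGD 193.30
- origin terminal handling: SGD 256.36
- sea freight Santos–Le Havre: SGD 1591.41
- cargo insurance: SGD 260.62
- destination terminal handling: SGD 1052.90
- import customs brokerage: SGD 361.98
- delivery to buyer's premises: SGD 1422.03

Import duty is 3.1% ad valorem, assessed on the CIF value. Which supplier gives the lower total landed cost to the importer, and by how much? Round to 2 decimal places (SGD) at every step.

Supplier A is cheaper by SGD 1242.96

Supplier A (CFR):
CIF value = CFR price + insurance = 36034.53 + 260.62 = 36295.15
Import duty = 36295.15 × 3.1% = 1125.15
Buyer bears (A): 260.62 + 1052.90 + 361.98 + 1422.03 = 3097.53
Landed cost (A) = invoice 36034.53 + 3097.53 + duty 1125.15 = 40257.21
Supplier B (FCA):
CIF value = FCA price + origin terminal + freight + insurance = 35392.35 + 256.36 + 1591.41 + 260.62 = 37500.74
Import duty = 37500.74 × 3.1% = 1162.52
Buyer bears (B): 256.36 + 1591.41 + 260.62 + 1052.90 + 361.98 + 1422.03 = 4945.30
Landed cost (B) = invoice 35392.35 + 4945.30 + duty 1162.52 = 41500.17
Difference = |40257.21 − 41500.17| = 1242.96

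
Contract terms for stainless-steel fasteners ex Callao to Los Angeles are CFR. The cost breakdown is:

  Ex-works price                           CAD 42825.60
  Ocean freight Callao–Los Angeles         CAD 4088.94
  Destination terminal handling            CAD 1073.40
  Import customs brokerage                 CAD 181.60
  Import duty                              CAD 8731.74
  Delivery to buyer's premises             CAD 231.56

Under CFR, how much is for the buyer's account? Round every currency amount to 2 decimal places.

CFR: the seller pays costs through ocean freight to the destination port, but not insurance.
Seller's account: goods 42825.60 + freight 4088.94 = 46914.54
Buyer's account: destination terminal 1073.40 + brokerage 181.60 + duty 8731.74 + delivery 231.56 = 10218.30

Buyer's account: CAD 10218.30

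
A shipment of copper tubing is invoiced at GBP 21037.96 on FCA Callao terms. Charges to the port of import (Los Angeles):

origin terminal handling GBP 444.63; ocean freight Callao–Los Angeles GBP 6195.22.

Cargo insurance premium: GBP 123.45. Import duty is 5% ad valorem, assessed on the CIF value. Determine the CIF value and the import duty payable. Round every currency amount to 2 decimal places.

CIF value: GBP 27801.26; import duty: GBP 1390.06

CIF = FCA price + pre-shipment costs + freight + insurance
CIF = 21037.96 + 444.63 + 6195.22 + 123.45 = 27801.26
Import duty = 27801.26 × 5% = 1390.06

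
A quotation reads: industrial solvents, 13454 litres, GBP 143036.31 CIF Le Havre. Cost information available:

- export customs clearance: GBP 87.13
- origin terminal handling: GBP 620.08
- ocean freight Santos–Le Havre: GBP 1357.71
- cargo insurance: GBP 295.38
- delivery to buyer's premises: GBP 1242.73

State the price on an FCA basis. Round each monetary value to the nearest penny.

Not relevant to the conversion: export clearance — on the seller under both CIF and FCA; already in the CIF price and stays in the FCA price. delivery — on the buyer under both terms; not part of either seller's price.
From CIF to FCA, the seller no longer bears: origin terminal, freight, insurance.
FCA price = 143036.31 − 620.08 − 1357.71 − 295.38 = 140763.14

FCA price: GBP 140763.14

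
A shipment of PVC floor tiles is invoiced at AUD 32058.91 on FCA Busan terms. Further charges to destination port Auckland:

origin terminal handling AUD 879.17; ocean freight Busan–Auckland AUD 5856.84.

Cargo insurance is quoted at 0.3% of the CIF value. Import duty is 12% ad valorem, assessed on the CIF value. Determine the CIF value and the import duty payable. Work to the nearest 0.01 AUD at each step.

Let C be the CIF value. C = FCA price + pre-shipment costs + freight + 0.3% × C
C − 0.3% × C = 32058.91 + 879.17 + 5856.84
0.997 × C = 38794.92
C = 38794.92 / 0.997 = 38911.65
Insurance premium = 0.3% × 38911.65 = 116.73
Import duty = 38911.65 × 12% = 4669.40

CIF value: AUD 38911.65; import duty: AUD 4669.40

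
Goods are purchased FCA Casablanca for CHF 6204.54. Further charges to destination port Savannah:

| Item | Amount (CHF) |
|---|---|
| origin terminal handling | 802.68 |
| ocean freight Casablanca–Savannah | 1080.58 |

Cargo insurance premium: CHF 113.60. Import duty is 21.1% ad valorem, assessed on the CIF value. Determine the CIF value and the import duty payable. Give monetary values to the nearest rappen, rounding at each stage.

CIF = FCA price + pre-shipment costs + freight + insurance
CIF = 6204.54 + 802.68 + 1080.58 + 113.60 = 8201.40
Import duty = 8201.40 × 21.1% = 1730.50

CIF value: CHF 8201.40; import duty: CHF 1730.50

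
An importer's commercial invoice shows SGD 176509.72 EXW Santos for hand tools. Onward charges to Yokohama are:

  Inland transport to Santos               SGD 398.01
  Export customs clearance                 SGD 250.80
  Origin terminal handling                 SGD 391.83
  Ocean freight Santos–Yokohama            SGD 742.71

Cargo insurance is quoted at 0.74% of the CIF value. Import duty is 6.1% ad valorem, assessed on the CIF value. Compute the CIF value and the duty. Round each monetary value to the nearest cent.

Let C be the CIF value. C = EXW price + pre-shipment costs + freight + 0.74% × C
C − 0.74% × C = 176509.72 + 398.01 + 250.80 + 391.83 + 742.71
0.9926 × C = 178293.07
C = 178293.07 / 0.9926 = 179622.27
Insurance premium = 0.74% × 179622.27 = 1329.20
Import duty = 179622.27 × 6.1% = 10956.96

CIF value: SGD 179622.27; import duty: SGD 10956.96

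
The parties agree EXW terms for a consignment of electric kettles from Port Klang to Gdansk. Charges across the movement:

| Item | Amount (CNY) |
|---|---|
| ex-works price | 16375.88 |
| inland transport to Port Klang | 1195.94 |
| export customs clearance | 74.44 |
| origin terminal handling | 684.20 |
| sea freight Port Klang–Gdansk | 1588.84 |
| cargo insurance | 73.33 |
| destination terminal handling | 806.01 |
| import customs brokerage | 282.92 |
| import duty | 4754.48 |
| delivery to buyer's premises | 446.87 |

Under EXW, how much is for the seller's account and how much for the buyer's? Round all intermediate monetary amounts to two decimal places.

EXW: the seller makes goods available at their premises; the buyer bears all onward costs.
Seller's account: goods 16375.88 = 16375.88
Buyer's account: inland to port 1195.94 + export clearance 74.44 + origin terminal 684.20 + freight 1588.84 + insurance 73.33 + destination terminal 806.01 + brokerage 282.92 + duty 4754.48 + delivery 446.87 = 9907.03

Seller: CNY 16375.88; buyer: CNY 9907.03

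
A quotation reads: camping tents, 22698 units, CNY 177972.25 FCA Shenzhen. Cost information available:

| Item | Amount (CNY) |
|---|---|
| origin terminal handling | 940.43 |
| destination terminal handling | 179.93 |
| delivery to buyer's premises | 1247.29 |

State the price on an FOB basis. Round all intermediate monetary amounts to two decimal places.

FOB price: CNY 178912.68

Not relevant to the conversion: delivery, destination terminal — on the buyer under both terms; not part of either seller's price.
From FCA to FOB, the seller additionally bears: origin terminal.
FOB price = 177972.25 + 940.43 = 178912.68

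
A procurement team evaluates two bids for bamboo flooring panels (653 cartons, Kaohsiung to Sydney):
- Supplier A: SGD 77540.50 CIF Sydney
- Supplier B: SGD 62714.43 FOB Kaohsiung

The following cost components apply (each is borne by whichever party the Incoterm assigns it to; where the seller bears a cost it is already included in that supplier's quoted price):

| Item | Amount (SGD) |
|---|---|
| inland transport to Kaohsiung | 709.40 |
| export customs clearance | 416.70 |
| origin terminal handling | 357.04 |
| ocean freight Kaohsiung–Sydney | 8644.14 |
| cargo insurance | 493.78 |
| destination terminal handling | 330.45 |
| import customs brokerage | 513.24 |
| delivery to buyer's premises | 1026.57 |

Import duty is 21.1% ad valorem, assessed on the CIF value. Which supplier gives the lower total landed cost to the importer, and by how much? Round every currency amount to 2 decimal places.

Supplier A (CIF):
The CIF price already equals the CIF value: 77540.50
Import duty = 77540.50 × 21.1% = 16361.05
Buyer bears (A): 330.45 + 513.24 + 1026.57 = 1870.26
Landed cost (A) = invoice 77540.50 + 1870.26 + duty 16361.05 = 95771.81
Supplier B (FOB):
CIF value = FOB price + freight + insurance = 62714.43 + 8644.14 + 493.78 = 71852.35
Import duty = 71852.35 × 21.1% = 15160.85
Buyer bears (B): 8644.14 + 493.78 + 330.45 + 513.24 + 1026.57 = 11008.18
Landed cost (B) = invoice 62714.43 + 11008.18 + duty 15160.85 = 88883.46
Difference = |95771.81 − 88883.46| = 6888.35

Supplier B is cheaper by SGD 6888.35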